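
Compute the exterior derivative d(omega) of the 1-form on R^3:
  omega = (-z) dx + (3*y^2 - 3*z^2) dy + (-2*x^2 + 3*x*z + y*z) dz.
d(omega) = (-4*x + 3*z + 1) dx ∧ dz + (7*z) dy ∧ dz

For a 1-form omega = sum_i f_i dx_i, the exterior derivative is
  d(omega) = sum_{i < j} (∂f_j/∂x_i - ∂f_i/∂x_j) dx_i ∧ dx_j.
  coefficient of dx ∧ dz: ∂f_3/∂x - ∂f_1/∂z = ∂(-2*x^2 + 3*x*z + y*z)/∂x - ∂(-z)/∂z = -4*x + 3*z + 1
  coefficient of dy ∧ dz: ∂f_3/∂y - ∂f_2/∂z = ∂(-2*x^2 + 3*x*z + y*z)/∂y - ∂(3*y^2 - 3*z^2)/∂z = 7*z
Assembling: d(omega) = (-4*x + 3*z + 1) dx ∧ dz + (7*z) dy ∧ dz.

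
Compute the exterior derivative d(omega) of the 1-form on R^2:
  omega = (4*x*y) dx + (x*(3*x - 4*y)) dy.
d(omega) = (2*x - 4*y) dx ∧ dy

For a 1-form omega = sum_i f_i dx_i, the exterior derivative is
  d(omega) = sum_{i < j} (∂f_j/∂x_i - ∂f_i/∂x_j) dx_i ∧ dx_j.
  coefficient of dx ∧ dy: ∂f_2/∂x - ∂f_1/∂y = ∂(x*(3*x - 4*y))/∂x - ∂(4*x*y)/∂y = 2*x - 4*y
Assembling: d(omega) = (2*x - 4*y) dx ∧ dy.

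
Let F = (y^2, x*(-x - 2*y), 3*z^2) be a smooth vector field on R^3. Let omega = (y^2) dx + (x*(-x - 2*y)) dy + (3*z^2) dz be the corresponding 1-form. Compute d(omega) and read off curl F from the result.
d(omega) = (0) dy ∧ dz + (0) dz ∧ dx + (-2*x - 4*y) dx ∧ dy; curl F = (0, 0, -2*x - 4*y)

d omega = sum_{i<j} (∂f_j/∂x_i - ∂f_i/∂x_j) dx_i ∧ dx_j. Under the identification (dy ∧ dz, dz ∧ dx, dx ∧ dy) ↔ (e_x, e_y, e_z), the coefficients are exactly the components of curl F. Compute:
  ∂R/∂y - ∂Q/∂z = (0) - (0) = 0
  ∂P/∂z - ∂R/∂x = (0) - (0) = 0
  ∂Q/∂x - ∂P/∂y = (-2*x - 2*y) - (2*y) = -2*x - 4*y.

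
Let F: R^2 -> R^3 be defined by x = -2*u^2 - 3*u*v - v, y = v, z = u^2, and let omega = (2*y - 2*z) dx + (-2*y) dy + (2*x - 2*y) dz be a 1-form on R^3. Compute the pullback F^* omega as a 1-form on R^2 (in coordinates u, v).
F^* omega = (2*v*(-3*u^2 - 8*u - 3*v)) du + (6*u^3 + 2*u^2 - 6*u*v - 4*v) dv

Using F^*(f dg) = (f ∘ F) d(g ∘ F), substitute each coordinate x_i by F_i(u, v) in f_i, and replace dx_i by d F_i = (∂F_i/∂u) du + (∂F_i/∂v) dv.
  For the x component: f_1(F) = -2*u^2 + 2*v; d F_1 = (-4*u - 3*v) du + (-3*u - 1) dv
  For the y component: f_2(F) = -2*v; d F_2 = (0) du + (1) dv
  For the z component: f_3(F) = -4*u^2 - 6*u*v - 4*v; d F_3 = (2*u) du + (0) dv
Combining and collecting du, dv coefficients:
  coeff of du: 2*v*(-3*u^2 - 8*u - 3*v)
  coeff of dv: 6*u^3 + 2*u^2 - 6*u*v - 4*v
F^* omega = (2*v*(-3*u^2 - 8*u - 3*v)) du + (6*u^3 + 2*u^2 - 6*u*v - 4*v) dv.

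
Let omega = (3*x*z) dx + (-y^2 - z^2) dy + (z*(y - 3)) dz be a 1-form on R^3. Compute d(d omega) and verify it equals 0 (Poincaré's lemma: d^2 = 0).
d(d omega) = 0

Step 1: d omega = sum_{i<j} (∂f_j/∂x_i - ∂f_i/∂x_j) dx_i ∧ dx_j:
  coeff of dx ∧ dy: 0
  coeff of dx ∧ dz: -3*x
  coeff of dy ∧ dz: 3*z
Step 2: Apply d again to each 2-form coefficient. The only possible 3-form in R^3 is dx ∧ dy ∧ dz, with coefficient
  ∂(coeff of dy∧dz)/∂x - ∂(coeff of dx∧dz)/∂y + ∂(coeff of dx∧dy)/∂z
  = ∂/∂x (3*z) - ∂/∂y (-3*x) + ∂/∂z (0).
Each of these terms simplifies to sums of mixed partials that cancel in pairs. The result is 0 (by equality of mixed partials for smooth functions — Schwarz / Clairaut).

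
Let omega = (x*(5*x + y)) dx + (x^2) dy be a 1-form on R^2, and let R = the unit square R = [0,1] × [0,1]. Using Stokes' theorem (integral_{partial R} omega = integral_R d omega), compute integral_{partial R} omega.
integral_(partial R) omega = 1/2

Stokes: integral_partial_R omega = integral_R d omega with d omega = (∂Q/∂x - ∂P/∂y) dx ∧ dy.
  ∂Q/∂x = 2*x
  ∂P/∂y = x
  integrand = ∂Q/∂x - ∂P/∂y = x.
Integrating over R: integral_0^1 integral_0^1 (x) dx dy = 1/2.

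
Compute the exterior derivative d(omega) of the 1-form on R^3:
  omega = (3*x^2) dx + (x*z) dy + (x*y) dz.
d(omega) = (z) dx ∧ dy + (y) dx ∧ dz

For a 1-form omega = sum_i f_i dx_i, the exterior derivative is
  d(omega) = sum_{i < j} (∂f_j/∂x_i - ∂f_i/∂x_j) dx_i ∧ dx_j.
  coefficient of dx ∧ dy: ∂f_2/∂x - ∂f_1/∂y = ∂(x*z)/∂x - ∂(3*x^2)/∂y = z
  coefficient of dx ∧ dz: ∂f_3/∂x - ∂f_1/∂z = ∂(x*y)/∂x - ∂(3*x^2)/∂z = y
Assembling: d(omega) = (z) dx ∧ dy + (y) dx ∧ dz.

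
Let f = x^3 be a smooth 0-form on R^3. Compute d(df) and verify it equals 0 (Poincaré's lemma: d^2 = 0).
d(df) = 0

Step 1: df = sum_i (∂f/∂x_i) dx_i = (3*x^2) dx + (0) dy + (0) dz.
Step 2: Apply d again. Using the 1-form formula, the coefficient of dx ∧ dy in d(df) is ∂^2 f/∂x ∂y - ∂^2 f/∂y ∂x = (0) - (0) = 0 (equality of mixed partials for smooth f).
Similarly for dx ∧ dz and dy ∧ dz — all coefficients vanish. So d(df) = 0.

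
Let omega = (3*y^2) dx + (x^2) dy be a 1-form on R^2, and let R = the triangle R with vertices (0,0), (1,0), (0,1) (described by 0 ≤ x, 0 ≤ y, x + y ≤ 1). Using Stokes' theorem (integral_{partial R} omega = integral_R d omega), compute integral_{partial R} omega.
integral_(partial R) omega = -2/3

Stokes: integral_partial_R omega = integral_R d omega with d omega = (∂Q/∂x - ∂P/∂y) dx ∧ dy.
  ∂Q/∂x = 2*x
  ∂P/∂y = 6*y
  integrand = ∂Q/∂x - ∂P/∂y = 2*x - 6*y.
Integrating over R: integral_0^1 integral_0^{1-x} (2*x - 6*y) dy dx = -2/3.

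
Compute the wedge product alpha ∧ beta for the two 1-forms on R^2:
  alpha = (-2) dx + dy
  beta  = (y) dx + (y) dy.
alpha ∧ beta = (-3*y) dx ∧ dy

Distribute the wedge, using dx_i ∧ dx_j = -dx_j ∧ dx_i and dx_i ∧ dx_i = 0. For each pair (i, j) with i < j, the coefficient of dx_i ∧ dx_j in alpha ∧ beta is (alpha_i * beta_j - alpha_j * beta_i). Collecting: alpha ∧ beta = (-3*y) dx ∧ dy.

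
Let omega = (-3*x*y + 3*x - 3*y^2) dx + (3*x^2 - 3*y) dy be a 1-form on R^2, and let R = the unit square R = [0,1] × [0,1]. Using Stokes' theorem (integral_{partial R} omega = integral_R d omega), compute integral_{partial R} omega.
integral_(partial R) omega = 15/2

Stokes: integral_partial_R omega = integral_R d omega with d omega = (∂Q/∂x - ∂P/∂y) dx ∧ dy.
  ∂Q/∂x = 6*x
  ∂P/∂y = -3*x - 6*y
  integrand = ∂Q/∂x - ∂P/∂y = 9*x + 6*y.
Integrating over R: integral_0^1 integral_0^1 (9*x + 6*y) dx dy = 15/2.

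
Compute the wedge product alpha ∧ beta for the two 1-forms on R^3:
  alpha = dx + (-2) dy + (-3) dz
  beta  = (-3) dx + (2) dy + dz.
alpha ∧ beta = (-4) dx ∧ dy + (-8) dx ∧ dz + (4) dy ∧ dz

Distribute the wedge, using dx_i ∧ dx_j = -dx_j ∧ dx_i and dx_i ∧ dx_i = 0. For each pair (i, j) with i < j, the coefficient of dx_i ∧ dx_j in alpha ∧ beta is (alpha_i * beta_j - alpha_j * beta_i). Collecting: alpha ∧ beta = (-4) dx ∧ dy + (-8) dx ∧ dz + (4) dy ∧ dz.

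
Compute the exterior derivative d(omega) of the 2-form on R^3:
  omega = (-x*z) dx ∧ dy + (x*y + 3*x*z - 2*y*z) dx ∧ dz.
d(omega) = (-2*x + 2*z) dx ∧ dy ∧ dz

For a 2-form omega = sum_{i<j} g_{ij} dx_i ∧ dx_j, the exterior derivative is
  d(omega) = sum_{i<j} d(g_{ij}) ∧ dx_i ∧ dx_j = sum_{i<j, k} (∂g_{ij}/∂x_k) dx_k ∧ dx_i ∧ dx_j.
Expand each term, using dx_k ∧ dx_i ∧ dx_j = sgn(permutation) dx_{(a)} ∧ dx_{(b)} ∧ dx_{(c)} with (a < b < c) sorted:
  d(-x*z) includes (∂/∂z)(-x*z) dz = (-x) dz, which multiplied by dx ∧ dy gives (-x) dx ∧ dy ∧ dz
  d(x*y + 3*x*z - 2*y*z) includes (∂/∂y)(x*y + 3*x*z - 2*y*z) dy = (x - 2*z) dy, which multiplied by dx ∧ dz gives (-x + 2*z) dx ∧ dy ∧ dz
Collecting like 3-forms: d(omega) = (-2*x + 2*z) dx ∧ dy ∧ dz.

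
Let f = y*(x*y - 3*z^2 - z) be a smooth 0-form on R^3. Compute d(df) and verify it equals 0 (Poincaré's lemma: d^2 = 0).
d(df) = 0

Step 1: df = sum_i (∂f/∂x_i) dx_i = (y^2) dx + (2*x*y - 3*z^2 - z) dy + (y*(-6*z - 1)) dz.
Step 2: Apply d again. Using the 1-form formula, the coefficient of dx ∧ dy in d(df) is ∂^2 f/∂x ∂y - ∂^2 f/∂y ∂x = (2*y) - (2*y) = 0 (equality of mixed partials for smooth f).
Similarly for dx ∧ dz and dy ∧ dz — all coefficients vanish. So d(df) = 0.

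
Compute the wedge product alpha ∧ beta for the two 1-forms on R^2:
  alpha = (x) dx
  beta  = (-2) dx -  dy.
alpha ∧ beta = (-x) dx ∧ dy

Distribute the wedge, using dx_i ∧ dx_j = -dx_j ∧ dx_i and dx_i ∧ dx_i = 0. For each pair (i, j) with i < j, the coefficient of dx_i ∧ dx_j in alpha ∧ beta is (alpha_i * beta_j - alpha_j * beta_i). Collecting: alpha ∧ beta = (-x) dx ∧ dy.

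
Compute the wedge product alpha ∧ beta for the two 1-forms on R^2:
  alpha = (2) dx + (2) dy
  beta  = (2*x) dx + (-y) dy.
alpha ∧ beta = (-4*x - 2*y) dx ∧ dy

Distribute the wedge, using dx_i ∧ dx_j = -dx_j ∧ dx_i and dx_i ∧ dx_i = 0. For each pair (i, j) with i < j, the coefficient of dx_i ∧ dx_j in alpha ∧ beta is (alpha_i * beta_j - alpha_j * beta_i). Collecting: alpha ∧ beta = (-4*x - 2*y) dx ∧ dy.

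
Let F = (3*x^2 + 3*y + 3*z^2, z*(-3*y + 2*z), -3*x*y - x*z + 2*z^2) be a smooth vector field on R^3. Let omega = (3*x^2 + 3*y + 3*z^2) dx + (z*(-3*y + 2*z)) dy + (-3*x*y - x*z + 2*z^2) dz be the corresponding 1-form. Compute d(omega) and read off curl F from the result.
d(omega) = (-3*x + 3*y - 4*z) dy ∧ dz + (3*y + 7*z) dz ∧ dx + (-3) dx ∧ dy; curl F = (-3*x + 3*y - 4*z, 3*y + 7*z, -3)

d omega = sum_{i<j} (∂f_j/∂x_i - ∂f_i/∂x_j) dx_i ∧ dx_j. Under the identification (dy ∧ dz, dz ∧ dx, dx ∧ dy) ↔ (e_x, e_y, e_z), the coefficients are exactly the components of curl F. Compute:
  ∂R/∂y - ∂Q/∂z = (-3*x) - (-3*y + 4*z) = -3*x + 3*y - 4*z
  ∂P/∂z - ∂R/∂x = (6*z) - (-3*y - z) = 3*y + 7*z
  ∂Q/∂x - ∂P/∂y = (0) - (3) = -3.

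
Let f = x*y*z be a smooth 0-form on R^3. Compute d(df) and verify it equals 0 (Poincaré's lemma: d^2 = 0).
d(df) = 0

Step 1: df = sum_i (∂f/∂x_i) dx_i = (y*z) dx + (x*z) dy + (x*y) dz.
Step 2: Apply d again. Using the 1-form formula, the coefficient of dx ∧ dy in d(df) is ∂^2 f/∂x ∂y - ∂^2 f/∂y ∂x = (z) - (z) = 0 (equality of mixed partials for smooth f).
Similarly for dx ∧ dz and dy ∧ dz — all coefficients vanish. So d(df) = 0.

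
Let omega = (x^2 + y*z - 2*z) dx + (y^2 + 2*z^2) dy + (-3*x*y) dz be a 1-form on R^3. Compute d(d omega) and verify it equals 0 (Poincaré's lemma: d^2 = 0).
d(d omega) = 0

Step 1: d omega = sum_{i<j} (∂f_j/∂x_i - ∂f_i/∂x_j) dx_i ∧ dx_j:
  coeff of dx ∧ dy: -z
  coeff of dx ∧ dz: 2 - 4*y
  coeff of dy ∧ dz: -3*x - 4*z
Step 2: Apply d again to each 2-form coefficient. The only possible 3-form in R^3 is dx ∧ dy ∧ dz, with coefficient
  ∂(coeff of dy∧dz)/∂x - ∂(coeff of dx∧dz)/∂y + ∂(coeff of dx∧dy)/∂z
  = ∂/∂x (-3*x - 4*z) - ∂/∂y (2 - 4*y) + ∂/∂z (-z).
Each of these terms simplifies to sums of mixed partials that cancel in pairs. The result is 0 (by equality of mixed partials for smooth functions — Schwarz / Clairaut).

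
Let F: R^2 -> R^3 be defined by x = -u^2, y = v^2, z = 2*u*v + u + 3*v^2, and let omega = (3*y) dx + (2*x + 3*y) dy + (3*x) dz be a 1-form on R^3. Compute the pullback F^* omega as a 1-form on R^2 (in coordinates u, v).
F^* omega = (3*u*(-2*u*v - u - 2*v^2)) du + (-6*u^3 - 22*u^2*v + 6*v^3) dv

Using F^*(f dg) = (f ∘ F) d(g ∘ F), substitute each coordinate x_i by F_i(u, v) in f_i, and replace dx_i by d F_i = (∂F_i/∂u) du + (∂F_i/∂v) dv.
  For the x component: f_1(F) = 3*v^2; d F_1 = (-2*u) du + (0) dv
  For the y component: f_2(F) = -2*u^2 + 3*v^2; d F_2 = (0) du + (2*v) dv
  For the z component: f_3(F) = -3*u^2; d F_3 = (2*v + 1) du + (2*u + 6*v) dv
Combining and collecting du, dv coefficients:
  coeff of du: 3*u*(-2*u*v - u - 2*v^2)
  coeff of dv: -6*u^3 - 22*u^2*v + 6*v^3
F^* omega = (3*u*(-2*u*v - u - 2*v^2)) du + (-6*u^3 - 22*u^2*v + 6*v^3) dv.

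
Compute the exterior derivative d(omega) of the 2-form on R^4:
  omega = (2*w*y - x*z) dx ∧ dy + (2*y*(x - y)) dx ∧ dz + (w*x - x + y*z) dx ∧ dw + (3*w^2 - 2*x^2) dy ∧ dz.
d(omega) = (-7*x + 4*y) dx ∧ dy ∧ dz + (2*y - z) dx ∧ dy ∧ dw + (-y) dx ∧ dz ∧ dw + (6*w) dy ∧ dz ∧ dw

For a 2-form omega = sum_{i<j} g_{ij} dx_i ∧ dx_j, the exterior derivative is
  d(omega) = sum_{i<j} d(g_{ij}) ∧ dx_i ∧ dx_j = sum_{i<j, k} (∂g_{ij}/∂x_k) dx_k ∧ dx_i ∧ dx_j.
Expand each term, using dx_k ∧ dx_i ∧ dx_j = sgn(permutation) dx_{(a)} ∧ dx_{(b)} ∧ dx_{(c)} with (a < b < c) sorted:
  d(2*w*y - x*z) includes (∂/∂z)(2*w*y - x*z) dz = (-x) dz, which multiplied by dx ∧ dy gives (-x) dx ∧ dy ∧ dz
  d(2*w*y - x*z) includes (∂/∂w)(2*w*y - x*z) dw = (2*y) dw, which multiplied by dx ∧ dy gives (2*y) dx ∧ dy ∧ dw
  d(2*y*(x - y)) includes (∂/∂y)(2*y*(x - y)) dy = (2*x - 4*y) dy, which multiplied by dx ∧ dz gives (-2*x + 4*y) dx ∧ dy ∧ dz
  d(w*x - x + y*z) includes (∂/∂y)(w*x - x + y*z) dy = (z) dy, which multiplied by dx ∧ dw gives (-z) dx ∧ dy ∧ dw
  d(w*x - x + y*z) includes (∂/∂z)(w*x - x + y*z) dz = (y) dz, which multiplied by dx ∧ dw gives (-y) dx ∧ dz ∧ dw
  d(3*w^2 - 2*x^2) includes (∂/∂x)(3*w^2 - 2*x^2) dx = (-4*x) dx, which multiplied by dy ∧ dz gives (-4*x) dx ∧ dy ∧ dz
  d(3*w^2 - 2*x^2) includes (∂/∂w)(3*w^2 - 2*x^2) dw = (6*w) dw, which multiplied by dy ∧ dz gives (6*w) dy ∧ dz ∧ dw
Collecting like 3-forms: d(omega) = (-7*x + 4*y) dx ∧ dy ∧ dz + (2*y - z) dx ∧ dy ∧ dw + (-y) dx ∧ dz ∧ dw + (6*w) dy ∧ dz ∧ dw.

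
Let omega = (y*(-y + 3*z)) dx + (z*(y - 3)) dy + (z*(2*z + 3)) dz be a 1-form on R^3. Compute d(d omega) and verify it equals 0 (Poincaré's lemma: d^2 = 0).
d(d omega) = 0

Step 1: d omega = sum_{i<j} (∂f_j/∂x_i - ∂f_i/∂x_j) dx_i ∧ dx_j:
  coeff of dx ∧ dy: 2*y - 3*z
  coeff of dx ∧ dz: -3*y
  coeff of dy ∧ dz: 3 - y
Step 2: Apply d again to each 2-form coefficient. The only possible 3-form in R^3 is dx ∧ dy ∧ dz, with coefficient
  ∂(coeff of dy∧dz)/∂x - ∂(coeff of dx∧dz)/∂y + ∂(coeff of dx∧dy)/∂z
  = ∂/∂x (3 - y) - ∂/∂y (-3*y) + ∂/∂z (2*y - 3*z).
Each of these terms simplifies to sums of mixed partials that cancel in pairs. The result is 0 (by equality of mixed partials for smooth functions — Schwarz / Clairaut).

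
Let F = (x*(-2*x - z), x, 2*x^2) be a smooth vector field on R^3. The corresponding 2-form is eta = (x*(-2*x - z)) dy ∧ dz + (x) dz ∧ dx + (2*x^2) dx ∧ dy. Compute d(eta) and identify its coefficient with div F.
d(eta) = (-4*x - z) dx ∧ dy ∧ dz; div F = -4*x - z

For a 2-form in R^3 of the form above, applying d gives a 3-form with coefficient ∂P/∂x + ∂Q/∂y + ∂R/∂z:
  ∂P/∂x = -4*x - z
  ∂Q/∂y = 0
  ∂R/∂z = 0
Sum = -4*x - z, which is exactly div F.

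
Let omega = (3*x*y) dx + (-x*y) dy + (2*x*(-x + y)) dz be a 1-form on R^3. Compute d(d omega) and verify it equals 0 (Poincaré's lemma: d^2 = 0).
d(d omega) = 0

Step 1: d omega = sum_{i<j} (∂f_j/∂x_i - ∂f_i/∂x_j) dx_i ∧ dx_j:
  coeff of dx ∧ dy: -3*x - y
  coeff of dx ∧ dz: -4*x + 2*y
  coeff of dy ∧ dz: 2*x
Step 2: Apply d again to each 2-form coefficient. The only possible 3-form in R^3 is dx ∧ dy ∧ dz, with coefficient
  ∂(coeff of dy∧dz)/∂x - ∂(coeff of dx∧dz)/∂y + ∂(coeff of dx∧dy)/∂z
  = ∂/∂x (2*x) - ∂/∂y (-4*x + 2*y) + ∂/∂z (-3*x - y).
Each of these terms simplifies to sums of mixed partials that cancel in pairs. The result is 0 (by equality of mixed partials for smooth functions — Schwarz / Clairaut).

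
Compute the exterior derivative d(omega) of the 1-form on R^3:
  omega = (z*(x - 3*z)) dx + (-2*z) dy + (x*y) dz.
d(omega) = (-x + y + 6*z) dx ∧ dz + (x + 2) dy ∧ dz

For a 1-form omega = sum_i f_i dx_i, the exterior derivative is
  d(omega) = sum_{i < j} (∂f_j/∂x_i - ∂f_i/∂x_j) dx_i ∧ dx_j.
  coefficient of dx ∧ dz: ∂f_3/∂x - ∂f_1/∂z = ∂(x*y)/∂x - ∂(z*(x - 3*z))/∂z = -x + y + 6*z
  coefficient of dy ∧ dz: ∂f_3/∂y - ∂f_2/∂z = ∂(x*y)/∂y - ∂(-2*z)/∂z = x + 2
Assembling: d(omega) = (-x + y + 6*z) dx ∧ dz + (x + 2) dy ∧ dz.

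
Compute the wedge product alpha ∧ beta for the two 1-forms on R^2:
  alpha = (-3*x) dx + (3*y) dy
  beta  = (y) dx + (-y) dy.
alpha ∧ beta = (3*y*(x - y)) dx ∧ dy

Distribute the wedge, using dx_i ∧ dx_j = -dx_j ∧ dx_i and dx_i ∧ dx_i = 0. For each pair (i, j) with i < j, the coefficient of dx_i ∧ dx_j in alpha ∧ beta is (alpha_i * beta_j - alpha_j * beta_i). Collecting: alpha ∧ beta = (3*y*(x - y)) dx ∧ dy.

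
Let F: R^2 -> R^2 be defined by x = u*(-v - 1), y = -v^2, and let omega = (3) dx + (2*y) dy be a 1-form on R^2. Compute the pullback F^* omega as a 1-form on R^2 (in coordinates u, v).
F^* omega = (-3*v - 3) du + (-3*u + 4*v^3) dv

Using F^*(f dg) = (f ∘ F) d(g ∘ F), substitute each coordinate x_i by F_i(u, v) in f_i, and replace dx_i by d F_i = (∂F_i/∂u) du + (∂F_i/∂v) dv.
  For the x component: f_1(F) = 3; d F_1 = (-v - 1) du + (-u) dv
  For the y component: f_2(F) = -2*v^2; d F_2 = (0) du + (-2*v) dv
Combining and collecting du, dv coefficients:
  coeff of du: -3*v - 3
  coeff of dv: -3*u + 4*v^3
F^* omega = (-3*v - 3) du + (-3*u + 4*v^3) dv.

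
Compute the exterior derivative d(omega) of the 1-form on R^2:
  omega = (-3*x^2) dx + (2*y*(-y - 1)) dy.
d(omega) = 0

For a 1-form omega = sum_i f_i dx_i, the exterior derivative is
  d(omega) = sum_{i < j} (∂f_j/∂x_i - ∂f_i/∂x_j) dx_i ∧ dx_j.

Assembling: d(omega) = 0.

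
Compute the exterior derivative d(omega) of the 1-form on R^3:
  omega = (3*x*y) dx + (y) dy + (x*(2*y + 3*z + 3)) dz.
d(omega) = (-3*x) dx ∧ dy + (2*y + 3*z + 3) dx ∧ dz + (2*x) dy ∧ dz

For a 1-form omega = sum_i f_i dx_i, the exterior derivative is
  d(omega) = sum_{i < j} (∂f_j/∂x_i - ∂f_i/∂x_j) dx_i ∧ dx_j.
  coefficient of dx ∧ dy: ∂f_2/∂x - ∂f_1/∂y = ∂(y)/∂x - ∂(3*x*y)/∂y = -3*x
  coefficient of dx ∧ dz: ∂f_3/∂x - ∂f_1/∂z = ∂(x*(2*y + 3*z + 3))/∂x - ∂(3*x*y)/∂z = 2*y + 3*z + 3
  coefficient of dy ∧ dz: ∂f_3/∂y - ∂f_2/∂z = ∂(x*(2*y + 3*z + 3))/∂y - ∂(y)/∂z = 2*x
Assembling: d(omega) = (-3*x) dx ∧ dy + (2*y + 3*z + 3) dx ∧ dz + (2*x) dy ∧ dz.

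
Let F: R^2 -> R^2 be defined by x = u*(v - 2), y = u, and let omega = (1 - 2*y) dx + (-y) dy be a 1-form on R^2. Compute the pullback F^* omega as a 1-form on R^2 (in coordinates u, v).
F^* omega = (-2*u*v + 3*u + v - 2) du + (u*(1 - 2*u)) dv

Using F^*(f dg) = (f ∘ F) d(g ∘ F), substitute each coordinate x_i by F_i(u, v) in f_i, and replace dx_i by d F_i = (∂F_i/∂u) du + (∂F_i/∂v) dv.
  For the x component: f_1(F) = 1 - 2*u; d F_1 = (v - 2) du + (u) dv
  For the y component: f_2(F) = -u; d F_2 = (1) du + (0) dv
Combining and collecting du, dv coefficients:
  coeff of du: -2*u*v + 3*u + v - 2
  coeff of dv: u*(1 - 2*u)
F^* omega = (-2*u*v + 3*u + v - 2) du + (u*(1 - 2*u)) dv.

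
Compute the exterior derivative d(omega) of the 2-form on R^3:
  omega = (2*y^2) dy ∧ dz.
d(omega) = 0

For a 2-form omega = sum_{i<j} g_{ij} dx_i ∧ dx_j, the exterior derivative is
  d(omega) = sum_{i<j} d(g_{ij}) ∧ dx_i ∧ dx_j = sum_{i<j, k} (∂g_{ij}/∂x_k) dx_k ∧ dx_i ∧ dx_j.
Expand each term, using dx_k ∧ dx_i ∧ dx_j = sgn(permutation) dx_{(a)} ∧ dx_{(b)} ∧ dx_{(c)} with (a < b < c) sorted:

Collecting like 3-forms: d(omega) = 0.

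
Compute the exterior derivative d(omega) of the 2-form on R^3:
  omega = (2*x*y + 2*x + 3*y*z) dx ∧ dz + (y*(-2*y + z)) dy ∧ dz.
d(omega) = (-2*x - 3*z) dx ∧ dy ∧ dz

For a 2-form omega = sum_{i<j} g_{ij} dx_i ∧ dx_j, the exterior derivative is
  d(omega) = sum_{i<j} d(g_{ij}) ∧ dx_i ∧ dx_j = sum_{i<j, k} (∂g_{ij}/∂x_k) dx_k ∧ dx_i ∧ dx_j.
Expand each term, using dx_k ∧ dx_i ∧ dx_j = sgn(permutation) dx_{(a)} ∧ dx_{(b)} ∧ dx_{(c)} with (a < b < c) sorted:
  d(2*x*y + 2*x + 3*y*z) includes (∂/∂y)(2*x*y + 2*x + 3*y*z) dy = (2*x + 3*z) dy, which multiplied by dx ∧ dz gives (-2*x - 3*z) dx ∧ dy ∧ dz
Collecting like 3-forms: d(omega) = (-2*x - 3*z) dx ∧ dy ∧ dz.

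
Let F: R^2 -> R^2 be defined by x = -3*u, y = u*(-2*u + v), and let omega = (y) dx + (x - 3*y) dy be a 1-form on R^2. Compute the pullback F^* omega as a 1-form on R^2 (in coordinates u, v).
F^* omega = (3*u*(-8*u^2 + 6*u*v + 6*u - v^2 - 2*v)) du + (3*u^2*(2*u - v - 1)) dv

Using F^*(f dg) = (f ∘ F) d(g ∘ F), substitute each coordinate x_i by F_i(u, v) in f_i, and replace dx_i by d F_i = (∂F_i/∂u) du + (∂F_i/∂v) dv.
  For the x component: f_1(F) = u*(-2*u + v); d F_1 = (-3) du + (0) dv
  For the y component: f_2(F) = 3*u*(2*u - v - 1); d F_2 = (-4*u + v) du + (u) dv
Combining and collecting du, dv coefficients:
  coeff of du: 3*u*(-8*u^2 + 6*u*v + 6*u - v^2 - 2*v)
  coeff of dv: 3*u^2*(2*u - v - 1)
F^* omega = (3*u*(-8*u^2 + 6*u*v + 6*u - v^2 - 2*v)) du + (3*u^2*(2*u - v - 1)) dv.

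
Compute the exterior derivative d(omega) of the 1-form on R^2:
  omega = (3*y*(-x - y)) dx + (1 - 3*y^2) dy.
d(omega) = (3*x + 6*y) dx ∧ dy

For a 1-form omega = sum_i f_i dx_i, the exterior derivative is
  d(omega) = sum_{i < j} (∂f_j/∂x_i - ∂f_i/∂x_j) dx_i ∧ dx_j.
  coefficient of dx ∧ dy: ∂f_2/∂x - ∂f_1/∂y = ∂(1 - 3*y^2)/∂x - ∂(3*y*(-x - y))/∂y = 3*x + 6*y
Assembling: d(omega) = (3*x + 6*y) dx ∧ dy.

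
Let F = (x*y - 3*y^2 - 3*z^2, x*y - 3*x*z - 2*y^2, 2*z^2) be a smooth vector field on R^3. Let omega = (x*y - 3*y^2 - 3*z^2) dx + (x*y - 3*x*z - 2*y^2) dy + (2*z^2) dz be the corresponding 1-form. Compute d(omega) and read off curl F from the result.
d(omega) = (3*x) dy ∧ dz + (-6*z) dz ∧ dx + (-x + 7*y - 3*z) dx ∧ dy; curl F = (3*x, -6*z, -x + 7*y - 3*z)

d omega = sum_{i<j} (∂f_j/∂x_i - ∂f_i/∂x_j) dx_i ∧ dx_j. Under the identification (dy ∧ dz, dz ∧ dx, dx ∧ dy) ↔ (e_x, e_y, e_z), the coefficients are exactly the components of curl F. Compute:
  ∂R/∂y - ∂Q/∂z = (0) - (-3*x) = 3*x
  ∂P/∂z - ∂R/∂x = (-6*z) - (0) = -6*z
  ∂Q/∂x - ∂P/∂y = (y - 3*z) - (x - 6*y) = -x + 7*y - 3*z.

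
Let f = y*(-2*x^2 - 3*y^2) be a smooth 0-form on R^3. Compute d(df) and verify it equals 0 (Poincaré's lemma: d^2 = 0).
d(df) = 0

Step 1: df = sum_i (∂f/∂x_i) dx_i = (-4*x*y) dx + (-2*x^2 - 9*y^2) dy + (0) dz.
Step 2: Apply d again. Using the 1-form formula, the coefficient of dx ∧ dy in d(df) is ∂^2 f/∂x ∂y - ∂^2 f/∂y ∂x = (-4*x) - (-4*x) = 0 (equality of mixed partials for smooth f).
Similarly for dx ∧ dz and dy ∧ dz — all coefficients vanish. So d(df) = 0.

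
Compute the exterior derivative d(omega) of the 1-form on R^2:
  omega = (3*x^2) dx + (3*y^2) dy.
d(omega) = 0

For a 1-form omega = sum_i f_i dx_i, the exterior derivative is
  d(omega) = sum_{i < j} (∂f_j/∂x_i - ∂f_i/∂x_j) dx_i ∧ dx_j.

Assembling: d(omega) = 0.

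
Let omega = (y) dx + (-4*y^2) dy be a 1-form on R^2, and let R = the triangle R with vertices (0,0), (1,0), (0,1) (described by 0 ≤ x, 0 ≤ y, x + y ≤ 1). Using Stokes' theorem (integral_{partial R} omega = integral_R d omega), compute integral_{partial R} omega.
integral_(partial R) omega = -1/2

Stokes: integral_partial_R omega = integral_R d omega with d omega = (∂Q/∂x - ∂P/∂y) dx ∧ dy.
  ∂Q/∂x = 0
  ∂P/∂y = 1
  integrand = ∂Q/∂x - ∂P/∂y = -1.
Integrating over R: integral_0^1 integral_0^{1-x} (-1) dy dx = -1/2.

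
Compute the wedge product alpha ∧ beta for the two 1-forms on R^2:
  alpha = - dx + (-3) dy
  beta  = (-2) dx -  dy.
alpha ∧ beta = (-5) dx ∧ dy

Distribute the wedge, using dx_i ∧ dx_j = -dx_j ∧ dx_i and dx_i ∧ dx_i = 0. For each pair (i, j) with i < j, the coefficient of dx_i ∧ dx_j in alpha ∧ beta is (alpha_i * beta_j - alpha_j * beta_i). Collecting: alpha ∧ beta = (-5) dx ∧ dy.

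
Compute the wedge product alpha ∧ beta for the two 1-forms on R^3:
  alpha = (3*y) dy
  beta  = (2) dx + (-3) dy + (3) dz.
alpha ∧ beta = (-6*y) dx ∧ dy + (9*y) dy ∧ dz

Distribute the wedge, using dx_i ∧ dx_j = -dx_j ∧ dx_i and dx_i ∧ dx_i = 0. For each pair (i, j) with i < j, the coefficient of dx_i ∧ dx_j in alpha ∧ beta is (alpha_i * beta_j - alpha_j * beta_i). Collecting: alpha ∧ beta = (-6*y) dx ∧ dy + (9*y) dy ∧ dz.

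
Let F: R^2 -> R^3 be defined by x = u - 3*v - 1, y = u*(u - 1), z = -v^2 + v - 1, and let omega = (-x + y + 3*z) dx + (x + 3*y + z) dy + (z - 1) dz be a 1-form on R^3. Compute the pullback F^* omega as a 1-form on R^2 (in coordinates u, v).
F^* omega = (6*u^3 - 6*u^2 - 2*u*v^2 - 4*u*v - 4*u - 2*v^2 + 8*v) du + (-3*u^2 + 6*u + 2*v^3 + 6*v^2 - 13*v + 4) dv

Using F^*(f dg) = (f ∘ F) d(g ∘ F), substitute each coordinate x_i by F_i(u, v) in f_i, and replace dx_i by d F_i = (∂F_i/∂u) du + (∂F_i/∂v) dv.
  For the x component: f_1(F) = u^2 - 2*u - 3*v^2 + 6*v - 2; d F_1 = (1) du + (-3) dv
  For the y component: f_2(F) = 3*u^2 - 2*u - v^2 - 2*v - 2; d F_2 = (2*u - 1) du + (0) dv
  For the z component: f_3(F) = -v^2 + v - 2; d F_3 = (0) du + (1 - 2*v) dv
Combining and collecting du, dv coefficients:
  coeff of du: 6*u^3 - 6*u^2 - 2*u*v^2 - 4*u*v - 4*u - 2*v^2 + 8*v
  coeff of dv: -3*u^2 + 6*u + 2*v^3 + 6*v^2 - 13*v + 4
F^* omega = (6*u^3 - 6*u^2 - 2*u*v^2 - 4*u*v - 4*u - 2*v^2 + 8*v) du + (-3*u^2 + 6*u + 2*v^3 + 6*v^2 - 13*v + 4) dv.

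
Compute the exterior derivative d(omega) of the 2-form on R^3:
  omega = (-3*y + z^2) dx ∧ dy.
d(omega) = (2*z) dx ∧ dy ∧ dz

For a 2-form omega = sum_{i<j} g_{ij} dx_i ∧ dx_j, the exterior derivative is
  d(omega) = sum_{i<j} d(g_{ij}) ∧ dx_i ∧ dx_j = sum_{i<j, k} (∂g_{ij}/∂x_k) dx_k ∧ dx_i ∧ dx_j.
Expand each term, using dx_k ∧ dx_i ∧ dx_j = sgn(permutation) dx_{(a)} ∧ dx_{(b)} ∧ dx_{(c)} with (a < b < c) sorted:
  d(-3*y + z^2) includes (∂/∂z)(-3*y + z^2) dz = (2*z) dz, which multiplied by dx ∧ dy gives (2*z) dx ∧ dy ∧ dz
Collecting like 3-forms: d(omega) = (2*z) dx ∧ dy ∧ dz.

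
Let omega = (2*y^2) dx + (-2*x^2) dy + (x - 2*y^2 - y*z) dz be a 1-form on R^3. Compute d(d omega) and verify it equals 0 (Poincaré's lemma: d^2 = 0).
d(d omega) = 0

Step 1: d omega = sum_{i<j} (∂f_j/∂x_i - ∂f_i/∂x_j) dx_i ∧ dx_j:
  coeff of dx ∧ dy: -4*x - 4*y
  coeff of dx ∧ dz: 1
  coeff of dy ∧ dz: -4*y - z
Step 2: Apply d again to each 2-form coefficient. The only possible 3-form in R^3 is dx ∧ dy ∧ dz, with coefficient
  ∂(coeff of dy∧dz)/∂x - ∂(coeff of dx∧dz)/∂y + ∂(coeff of dx∧dy)/∂z
  = ∂/∂x (-4*y - z) - ∂/∂y (1) + ∂/∂z (-4*x - 4*y).
Each of these terms simplifies to sums of mixed partials that cancel in pairs. The result is 0 (by equality of mixed partials for smooth functions — Schwarz / Clairaut).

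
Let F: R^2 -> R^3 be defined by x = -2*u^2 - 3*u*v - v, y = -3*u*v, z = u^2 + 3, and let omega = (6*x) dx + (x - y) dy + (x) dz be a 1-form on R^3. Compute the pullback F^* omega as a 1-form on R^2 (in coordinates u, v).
F^* omega = (44*u^3 + 108*u^2*v + 54*u*v^2 + 22*u*v + 21*v^2) du + (42*u^3 + 54*u^2*v + 12*u^2 + 39*u*v + 6*v) dv

Using F^*(f dg) = (f ∘ F) d(g ∘ F), substitute each coordinate x_i by F_i(u, v) in f_i, and replace dx_i by d F_i = (∂F_i/∂u) du + (∂F_i/∂v) dv.
  For the x component: f_1(F) = -12*u^2 - 18*u*v - 6*v; d F_1 = (-4*u - 3*v) du + (-3*u - 1) dv
  For the y component: f_2(F) = -2*u^2 - v; d F_2 = (-3*v) du + (-3*u) dv
  For the z component: f_3(F) = -2*u^2 - 3*u*v - v; d F_3 = (2*u) du + (0) dv
Combining and collecting du, dv coefficients:
  coeff of du: 44*u^3 + 108*u^2*v + 54*u*v^2 + 22*u*v + 21*v^2
  coeff of dv: 42*u^3 + 54*u^2*v + 12*u^2 + 39*u*v + 6*v
F^* omega = (44*u^3 + 108*u^2*v + 54*u*v^2 + 22*u*v + 21*v^2) du + (42*u^3 + 54*u^2*v + 12*u^2 + 39*u*v + 6*v) dv.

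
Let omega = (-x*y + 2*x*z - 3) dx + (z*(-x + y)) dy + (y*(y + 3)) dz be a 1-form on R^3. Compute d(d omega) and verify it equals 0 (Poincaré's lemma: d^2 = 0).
d(d omega) = 0

Step 1: d omega = sum_{i<j} (∂f_j/∂x_i - ∂f_i/∂x_j) dx_i ∧ dx_j:
  coeff of dx ∧ dy: x - z
  coeff of dx ∧ dz: -2*x
  coeff of dy ∧ dz: x + y + 3
Step 2: Apply d again to each 2-form coefficient. The only possible 3-form in R^3 is dx ∧ dy ∧ dz, with coefficient
  ∂(coeff of dy∧dz)/∂x - ∂(coeff of dx∧dz)/∂y + ∂(coeff of dx∧dy)/∂z
  = ∂/∂x (x + y + 3) - ∂/∂y (-2*x) + ∂/∂z (x - z).
Each of these terms simplifies to sums of mixed partials that cancel in pairs. The result is 0 (by equality of mixed partials for smooth functions — Schwarz / Clairaut).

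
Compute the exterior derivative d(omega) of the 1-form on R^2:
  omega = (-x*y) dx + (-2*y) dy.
d(omega) = (x) dx ∧ dy

For a 1-form omega = sum_i f_i dx_i, the exterior derivative is
  d(omega) = sum_{i < j} (∂f_j/∂x_i - ∂f_i/∂x_j) dx_i ∧ dx_j.
  coefficient of dx ∧ dy: ∂f_2/∂x - ∂f_1/∂y = ∂(-2*y)/∂x - ∂(-x*y)/∂y = x
Assembling: d(omega) = (x) dx ∧ dy.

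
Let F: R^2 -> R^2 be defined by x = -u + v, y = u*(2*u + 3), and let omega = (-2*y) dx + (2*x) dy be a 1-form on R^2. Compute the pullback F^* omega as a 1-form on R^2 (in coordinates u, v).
F^* omega = (-4*u^2 + 8*u*v + 6*v) du + (2*u*(-2*u - 3)) dv

Using F^*(f dg) = (f ∘ F) d(g ∘ F), substitute each coordinate x_i by F_i(u, v) in f_i, and replace dx_i by d F_i = (∂F_i/∂u) du + (∂F_i/∂v) dv.
  For the x component: f_1(F) = 2*u*(-2*u - 3); d F_1 = (-1) du + (1) dv
  For the y component: f_2(F) = -2*u + 2*v; d F_2 = (4*u + 3) du + (0) dv
Combining and collecting du, dv coefficients:
  coeff of du: -4*u^2 + 8*u*v + 6*v
  coeff of dv: 2*u*(-2*u - 3)
F^* omega = (-4*u^2 + 8*u*v + 6*v) du + (2*u*(-2*u - 3)) dv.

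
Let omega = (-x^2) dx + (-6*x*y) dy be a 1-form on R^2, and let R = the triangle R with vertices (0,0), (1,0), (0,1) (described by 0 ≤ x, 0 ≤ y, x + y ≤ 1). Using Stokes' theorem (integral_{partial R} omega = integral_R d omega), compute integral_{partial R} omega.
integral_(partial R) omega = -1

Stokes: integral_partial_R omega = integral_R d omega with d omega = (∂Q/∂x - ∂P/∂y) dx ∧ dy.
  ∂Q/∂x = -6*y
  ∂P/∂y = 0
  integrand = ∂Q/∂x - ∂P/∂y = -6*y.
Integrating over R: integral_0^1 integral_0^{1-x} (-6*y) dy dx = -1.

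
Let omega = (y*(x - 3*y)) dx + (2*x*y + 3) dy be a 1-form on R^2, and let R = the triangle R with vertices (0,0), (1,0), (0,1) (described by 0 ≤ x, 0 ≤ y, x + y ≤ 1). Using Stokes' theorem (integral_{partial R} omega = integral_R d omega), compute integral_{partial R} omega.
integral_(partial R) omega = 7/6

Stokes: integral_partial_R omega = integral_R d omega with d omega = (∂Q/∂x - ∂P/∂y) dx ∧ dy.
  ∂Q/∂x = 2*y
  ∂P/∂y = x - 6*y
  integrand = ∂Q/∂x - ∂P/∂y = -x + 8*y.
Integrating over R: integral_0^1 integral_0^{1-x} (-x + 8*y) dy dx = 7/6.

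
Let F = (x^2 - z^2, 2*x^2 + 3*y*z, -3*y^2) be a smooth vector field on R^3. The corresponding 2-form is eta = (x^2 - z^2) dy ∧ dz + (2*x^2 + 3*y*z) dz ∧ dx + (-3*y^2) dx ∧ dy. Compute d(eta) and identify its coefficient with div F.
d(eta) = (2*x + 3*z) dx ∧ dy ∧ dz; div F = 2*x + 3*z

For a 2-form in R^3 of the form above, applying d gives a 3-form with coefficient ∂P/∂x + ∂Q/∂y + ∂R/∂z:
  ∂P/∂x = 2*x
  ∂Q/∂y = 3*z
  ∂R/∂z = 0
Sum = 2*x + 3*z, which is exactly div F.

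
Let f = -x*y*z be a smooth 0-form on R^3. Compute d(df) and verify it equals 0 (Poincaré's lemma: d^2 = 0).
d(df) = 0

Step 1: df = sum_i (∂f/∂x_i) dx_i = (-y*z) dx + (-x*z) dy + (-x*y) dz.
Step 2: Apply d again. Using the 1-form formula, the coefficient of dx ∧ dy in d(df) is ∂^2 f/∂x ∂y - ∂^2 f/∂y ∂x = (-z) - (-z) = 0 (equality of mixed partials for smooth f).
Similarly for dx ∧ dz and dy ∧ dz — all coefficients vanish. So d(df) = 0.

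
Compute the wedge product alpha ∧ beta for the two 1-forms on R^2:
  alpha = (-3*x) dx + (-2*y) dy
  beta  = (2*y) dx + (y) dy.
alpha ∧ beta = (y*(-3*x + 4*y)) dx ∧ dy

Distribute the wedge, using dx_i ∧ dx_j = -dx_j ∧ dx_i and dx_i ∧ dx_i = 0. For each pair (i, j) with i < j, the coefficient of dx_i ∧ dx_j in alpha ∧ beta is (alpha_i * beta_j - alpha_j * beta_i). Collecting: alpha ∧ beta = (y*(-3*x + 4*y)) dx ∧ dy.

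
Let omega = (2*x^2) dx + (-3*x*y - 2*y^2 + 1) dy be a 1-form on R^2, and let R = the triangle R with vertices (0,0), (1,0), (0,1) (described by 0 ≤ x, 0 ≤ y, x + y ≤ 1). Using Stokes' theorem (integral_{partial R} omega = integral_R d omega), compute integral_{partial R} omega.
integral_(partial R) omega = -1/2

Stokes: integral_partial_R omega = integral_R d omega with d omega = (∂Q/∂x - ∂P/∂y) dx ∧ dy.
  ∂Q/∂x = -3*y
  ∂P/∂y = 0
  integrand = ∂Q/∂x - ∂P/∂y = -3*y.
Integrating over R: integral_0^1 integral_0^{1-x} (-3*y) dy dx = -1/2.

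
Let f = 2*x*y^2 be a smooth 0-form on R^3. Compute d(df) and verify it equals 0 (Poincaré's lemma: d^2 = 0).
d(df) = 0

Step 1: df = sum_i (∂f/∂x_i) dx_i = (2*y^2) dx + (4*x*y) dy + (0) dz.
Step 2: Apply d again. Using the 1-form formula, the coefficient of dx ∧ dy in d(df) is ∂^2 f/∂x ∂y - ∂^2 f/∂y ∂x = (4*y) - (4*y) = 0 (equality of mixed partials for smooth f).
Similarly for dx ∧ dz and dy ∧ dz — all coefficients vanish. So d(df) = 0.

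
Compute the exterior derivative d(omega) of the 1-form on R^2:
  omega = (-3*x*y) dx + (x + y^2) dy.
d(omega) = (3*x + 1) dx ∧ dy

For a 1-form omega = sum_i f_i dx_i, the exterior derivative is
  d(omega) = sum_{i < j} (∂f_j/∂x_i - ∂f_i/∂x_j) dx_i ∧ dx_j.
  coefficient of dx ∧ dy: ∂f_2/∂x - ∂f_1/∂y = ∂(x + y^2)/∂x - ∂(-3*x*y)/∂y = 3*x + 1
Assembling: d(omega) = (3*x + 1) dx ∧ dy.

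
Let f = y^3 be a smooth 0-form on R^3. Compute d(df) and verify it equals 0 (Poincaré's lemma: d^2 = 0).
d(df) = 0

Step 1: df = sum_i (∂f/∂x_i) dx_i = (0) dx + (3*y^2) dy + (0) dz.
Step 2: Apply d again. Using the 1-form formula, the coefficient of dx ∧ dy in d(df) is ∂^2 f/∂x ∂y - ∂^2 f/∂y ∂x = (0) - (0) = 0 (equality of mixed partials for smooth f).
Similarly for dx ∧ dz and dy ∧ dz — all coefficients vanish. So d(df) = 0.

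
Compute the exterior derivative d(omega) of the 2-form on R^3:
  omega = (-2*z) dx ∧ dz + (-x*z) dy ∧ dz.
d(omega) = (-z) dx ∧ dy ∧ dz

For a 2-form omega = sum_{i<j} g_{ij} dx_i ∧ dx_j, the exterior derivative is
  d(omega) = sum_{i<j} d(g_{ij}) ∧ dx_i ∧ dx_j = sum_{i<j, k} (∂g_{ij}/∂x_k) dx_k ∧ dx_i ∧ dx_j.
Expand each term, using dx_k ∧ dx_i ∧ dx_j = sgn(permutation) dx_{(a)} ∧ dx_{(b)} ∧ dx_{(c)} with (a < b < c) sorted:
  d(-x*z) includes (∂/∂x)(-x*z) dx = (-z) dx, which multiplied by dy ∧ dz gives (-z) dx ∧ dy ∧ dz
Collecting like 3-forms: d(omega) = (-z) dx ∧ dy ∧ dz.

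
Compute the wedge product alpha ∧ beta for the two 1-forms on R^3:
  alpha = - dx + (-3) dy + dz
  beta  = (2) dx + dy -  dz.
alpha ∧ beta = (5) dx ∧ dy + (-1) dx ∧ dz + (2) dy ∧ dz

Distribute the wedge, using dx_i ∧ dx_j = -dx_j ∧ dx_i and dx_i ∧ dx_i = 0. For each pair (i, j) with i < j, the coefficient of dx_i ∧ dx_j in alpha ∧ beta is (alpha_i * beta_j - alpha_j * beta_i). Collecting: alpha ∧ beta = (5) dx ∧ dy + (-1) dx ∧ dz + (2) dy ∧ dz.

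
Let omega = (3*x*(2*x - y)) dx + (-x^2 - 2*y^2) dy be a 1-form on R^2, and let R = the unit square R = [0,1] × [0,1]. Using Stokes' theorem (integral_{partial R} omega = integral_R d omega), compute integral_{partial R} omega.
integral_(partial R) omega = 1/2

Stokes: integral_partial_R omega = integral_R d omega with d omega = (∂Q/∂x - ∂P/∂y) dx ∧ dy.
  ∂Q/∂x = -2*x
  ∂P/∂y = -3*x
  integrand = ∂Q/∂x - ∂P/∂y = x.
Integrating over R: integral_0^1 integral_0^1 (x) dx dy = 1/2.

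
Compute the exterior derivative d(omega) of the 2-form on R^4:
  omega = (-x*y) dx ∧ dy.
d(omega) = 0

For a 2-form omega = sum_{i<j} g_{ij} dx_i ∧ dx_j, the exterior derivative is
  d(omega) = sum_{i<j} d(g_{ij}) ∧ dx_i ∧ dx_j = sum_{i<j, k} (∂g_{ij}/∂x_k) dx_k ∧ dx_i ∧ dx_j.
Expand each term, using dx_k ∧ dx_i ∧ dx_j = sgn(permutation) dx_{(a)} ∧ dx_{(b)} ∧ dx_{(c)} with (a < b < c) sorted:

Collecting like 3-forms: d(omega) = 0.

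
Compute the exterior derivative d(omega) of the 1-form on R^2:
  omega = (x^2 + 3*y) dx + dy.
d(omega) = (-3) dx ∧ dy

For a 1-form omega = sum_i f_i dx_i, the exterior derivative is
  d(omega) = sum_{i < j} (∂f_j/∂x_i - ∂f_i/∂x_j) dx_i ∧ dx_j.
  coefficient of dx ∧ dy: ∂f_2/∂x - ∂f_1/∂y = ∂(1)/∂x - ∂(x^2 + 3*y)/∂y = -3
Assembling: d(omega) = (-3) dx ∧ dy.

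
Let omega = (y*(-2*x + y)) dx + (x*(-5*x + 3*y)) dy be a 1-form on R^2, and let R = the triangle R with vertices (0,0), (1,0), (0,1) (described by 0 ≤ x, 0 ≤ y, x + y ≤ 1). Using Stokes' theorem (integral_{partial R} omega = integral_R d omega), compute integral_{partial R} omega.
integral_(partial R) omega = -7/6

Stokes: integral_partial_R omega = integral_R d omega with d omega = (∂Q/∂x - ∂P/∂y) dx ∧ dy.
  ∂Q/∂x = -10*x + 3*y
  ∂P/∂y = -2*x + 2*y
  integrand = ∂Q/∂x - ∂P/∂y = -8*x + y.
Integrating over R: integral_0^1 integral_0^{1-x} (-8*x + y) dy dx = -7/6.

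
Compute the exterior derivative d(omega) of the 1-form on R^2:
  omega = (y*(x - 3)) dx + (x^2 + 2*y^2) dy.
d(omega) = (x + 3) dx ∧ dy

For a 1-form omega = sum_i f_i dx_i, the exterior derivative is
  d(omega) = sum_{i < j} (∂f_j/∂x_i - ∂f_i/∂x_j) dx_i ∧ dx_j.
  coefficient of dx ∧ dy: ∂f_2/∂x - ∂f_1/∂y = ∂(x^2 + 2*y^2)/∂x - ∂(y*(x - 3))/∂y = x + 3
Assembling: d(omega) = (x + 3) dx ∧ dy.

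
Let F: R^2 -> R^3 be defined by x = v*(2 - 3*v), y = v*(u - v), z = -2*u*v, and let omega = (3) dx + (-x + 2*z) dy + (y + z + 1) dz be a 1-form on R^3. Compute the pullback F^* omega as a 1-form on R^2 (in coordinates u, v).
F^* omega = (v*(-2*u*v + 5*v^2 - 2*v - 2)) du + (-2*u^2*v + 13*u*v^2 - 2*u*v - 2*u - 6*v^3 + 4*v^2 - 18*v + 6) dv

Using F^*(f dg) = (f ∘ F) d(g ∘ F), substitute each coordinate x_i by F_i(u, v) in f_i, and replace dx_i by d F_i = (∂F_i/∂u) du + (∂F_i/∂v) dv.
  For the x component: f_1(F) = 3; d F_1 = (0) du + (2 - 6*v) dv
  For the y component: f_2(F) = v*(-4*u + 3*v - 2); d F_2 = (v) du + (u - 2*v) dv
  For the z component: f_3(F) = -u*v - v^2 + 1; d F_3 = (-2*v) du + (-2*u) dv
Combining and collecting du, dv coefficients:
  coeff of du: v*(-2*u*v + 5*v^2 - 2*v - 2)
  coeff of dv: -2*u^2*v + 13*u*v^2 - 2*u*v - 2*u - 6*v^3 + 4*v^2 - 18*v + 6
F^* omega = (v*(-2*u*v + 5*v^2 - 2*v - 2)) du + (-2*u^2*v + 13*u*v^2 - 2*u*v - 2*u - 6*v^3 + 4*v^2 - 18*v + 6) dv.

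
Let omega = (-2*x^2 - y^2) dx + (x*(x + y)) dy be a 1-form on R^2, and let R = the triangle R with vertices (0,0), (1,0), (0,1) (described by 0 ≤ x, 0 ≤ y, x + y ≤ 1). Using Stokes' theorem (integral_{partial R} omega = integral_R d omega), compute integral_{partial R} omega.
integral_(partial R) omega = 5/6

Stokes: integral_partial_R omega = integral_R d omega with d omega = (∂Q/∂x - ∂P/∂y) dx ∧ dy.
  ∂Q/∂x = 2*x + y
  ∂P/∂y = -2*y
  integrand = ∂Q/∂x - ∂P/∂y = 2*x + 3*y.
Integrating over R: integral_0^1 integral_0^{1-x} (2*x + 3*y) dy dx = 5/6.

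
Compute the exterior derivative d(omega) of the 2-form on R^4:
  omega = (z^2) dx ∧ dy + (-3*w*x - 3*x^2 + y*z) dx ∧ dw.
d(omega) = (2*z) dx ∧ dy ∧ dz + (-z) dx ∧ dy ∧ dw + (-y) dx ∧ dz ∧ dw

For a 2-form omega = sum_{i<j} g_{ij} dx_i ∧ dx_j, the exterior derivative is
  d(omega) = sum_{i<j} d(g_{ij}) ∧ dx_i ∧ dx_j = sum_{i<j, k} (∂g_{ij}/∂x_k) dx_k ∧ dx_i ∧ dx_j.
Expand each term, using dx_k ∧ dx_i ∧ dx_j = sgn(permutation) dx_{(a)} ∧ dx_{(b)} ∧ dx_{(c)} with (a < b < c) sorted:
  d(z^2) includes (∂/∂z)(z^2) dz = (2*z) dz, which multiplied by dx ∧ dy gives (2*z) dx ∧ dy ∧ dz
  d(-3*w*x - 3*x^2 + y*z) includes (∂/∂y)(-3*w*x - 3*x^2 + y*z) dy = (z) dy, which multiplied by dx ∧ dw gives (-z) dx ∧ dy ∧ dw
  d(-3*w*x - 3*x^2 + y*z) includes (∂/∂z)(-3*w*x - 3*x^2 + y*z) dz = (y) dz, which multiplied by dx ∧ dw gives (-y) dx ∧ dz ∧ dw
Collecting like 3-forms: d(omega) = (2*z) dx ∧ dy ∧ dz + (-z) dx ∧ dy ∧ dw + (-y) dx ∧ dz ∧ dw.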